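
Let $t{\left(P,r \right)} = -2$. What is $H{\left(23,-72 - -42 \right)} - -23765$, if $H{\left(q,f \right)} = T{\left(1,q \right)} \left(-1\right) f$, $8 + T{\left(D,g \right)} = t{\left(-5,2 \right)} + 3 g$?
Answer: $25535$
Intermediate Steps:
$T{\left(D,g \right)} = -10 + 3 g$ ($T{\left(D,g \right)} = -8 + \left(-2 + 3 g\right) = -10 + 3 g$)
$H{\left(q,f \right)} = f \left(10 - 3 q\right)$ ($H{\left(q,f \right)} = \left(-10 + 3 q\right) \left(-1\right) f = \left(10 - 3 q\right) f = f \left(10 - 3 q\right)$)
$H{\left(23,-72 - -42 \right)} - -23765 = \left(-72 - -42\right) \left(10 - 69\right) - -23765 = \left(-72 + 42\right) \left(10 - 69\right) + 23765 = \left(-30\right) \left(-59\right) + 23765 = 1770 + 23765 = 25535$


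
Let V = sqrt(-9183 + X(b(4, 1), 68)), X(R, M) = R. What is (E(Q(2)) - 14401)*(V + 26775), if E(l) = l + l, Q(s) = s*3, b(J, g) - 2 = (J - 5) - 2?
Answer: -385265475 - 57556*I*sqrt(574) ≈ -3.8527e+8 - 1.3789e+6*I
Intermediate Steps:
b(J, g) = -5 + J (b(J, g) = 2 + ((J - 5) - 2) = 2 + ((-5 + J) - 2) = 2 + (-7 + J) = -5 + J)
Q(s) = 3*s
E(l) = 2*l
V = 4*I*sqrt(574) (V = sqrt(-9183 + (-5 + 4)) = sqrt(-9183 - 1) = sqrt(-9184) = 4*I*sqrt(574) ≈ 95.833*I)
(E(Q(2)) - 14401)*(V + 26775) = (2*(3*2) - 14401)*(4*I*sqrt(574) + 26775) = (2*6 - 14401)*(26775 + 4*I*sqrt(574)) = (12 - 14401)*(26775 + 4*I*sqrt(574)) = -14389*(26775 + 4*I*sqrt(574)) = -385265475 - 57556*I*sqrt(574)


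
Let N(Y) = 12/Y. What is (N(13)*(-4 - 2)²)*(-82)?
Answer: -35424/13 ≈ -2724.9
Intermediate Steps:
(N(13)*(-4 - 2)²)*(-82) = ((12/13)*(-4 - 2)²)*(-82) = ((12*(1/13))*(-6)²)*(-82) = ((12/13)*36)*(-82) = (432/13)*(-82) = -35424/13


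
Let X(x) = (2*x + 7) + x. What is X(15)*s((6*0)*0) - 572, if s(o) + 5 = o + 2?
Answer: -728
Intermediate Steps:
s(o) = -3 + o (s(o) = -5 + (o + 2) = -5 + (2 + o) = -3 + o)
X(x) = 7 + 3*x (X(x) = (7 + 2*x) + x = 7 + 3*x)
X(15)*s((6*0)*0) - 572 = (7 + 3*15)*(-3 + (6*0)*0) - 572 = (7 + 45)*(-3 + 0*0) - 572 = 52*(-3 + 0) - 572 = 52*(-3) - 572 = -156 - 572 = -728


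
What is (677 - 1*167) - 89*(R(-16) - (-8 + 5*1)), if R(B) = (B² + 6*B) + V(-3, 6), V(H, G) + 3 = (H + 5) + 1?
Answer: -13997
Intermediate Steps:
V(H, G) = 3 + H (V(H, G) = -3 + ((H + 5) + 1) = -3 + ((5 + H) + 1) = -3 + (6 + H) = 3 + H)
R(B) = B² + 6*B (R(B) = (B² + 6*B) + (3 - 3) = (B² + 6*B) + 0 = B² + 6*B)
(677 - 1*167) - 89*(R(-16) - (-8 + 5*1)) = (677 - 1*167) - 89*(-16*(6 - 16) - (-8 + 5*1)) = (677 - 167) - 89*(-16*(-10) - (-8 + 5)) = 510 - 89*(160 - 1*(-3)) = 510 - 89*(160 + 3) = 510 - 89*163 = 510 - 14507 = -13997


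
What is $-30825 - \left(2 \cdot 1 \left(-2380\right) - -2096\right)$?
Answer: $-28161$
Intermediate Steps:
$-30825 - \left(2 \cdot 1 \left(-2380\right) - -2096\right) = -30825 - \left(2 \left(-2380\right) + 2096\right) = -30825 - \left(-4760 + 2096\right) = -30825 - -2664 = -30825 + 2664 = -28161$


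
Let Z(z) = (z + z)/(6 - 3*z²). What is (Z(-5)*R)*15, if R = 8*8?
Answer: 3200/23 ≈ 139.13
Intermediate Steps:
Z(z) = 2*z/(6 - 3*z²) (Z(z) = (2*z)/(6 - 3*z²) = 2*z/(6 - 3*z²))
R = 64
(Z(-5)*R)*15 = (-2*(-5)/(-6 + 3*(-5)²)*64)*15 = (-2*(-5)/(-6 + 3*25)*64)*15 = (-2*(-5)/(-6 + 75)*64)*15 = (-2*(-5)/69*64)*15 = (-2*(-5)*1/69*64)*15 = ((10/69)*64)*15 = (640/69)*15 = 3200/23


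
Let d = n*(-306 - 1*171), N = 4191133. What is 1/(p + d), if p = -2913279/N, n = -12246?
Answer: 4191133/24481838307207 ≈ 1.7119e-7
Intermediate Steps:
d = 5841342 (d = -12246*(-306 - 1*171) = -12246*(-306 - 171) = -12246*(-477) = 5841342)
p = -2913279/4191133 ≈ -0.69511
1/(p + d) = 1/(-2913279/4191133 + 5841342) = 1/(24481838307207/4191133) = 4191133/24481838307207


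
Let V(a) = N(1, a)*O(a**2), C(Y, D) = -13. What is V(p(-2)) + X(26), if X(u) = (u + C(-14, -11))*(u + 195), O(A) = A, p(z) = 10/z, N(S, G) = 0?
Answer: 2873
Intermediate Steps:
X(u) = (-13 + u)*(195 + u) (X(u) = (u - 13)*(u + 195) = (-13 + u)*(195 + u))
V(a) = 0 (V(a) = 0*a**2 = 0)
V(p(-2)) + X(26) = 0 + (-2535 + 26**2 + 182*26) = 0 + (-2535 + 676 + 4732) = 0 + 2873 = 2873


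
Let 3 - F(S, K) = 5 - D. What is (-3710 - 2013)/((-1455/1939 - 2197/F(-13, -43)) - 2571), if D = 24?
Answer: 244131734/113965711 ≈ 2.1422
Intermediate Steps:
F(S, K) = 22 (F(S, K) = 3 - (5 - 1*24) = 3 - (5 - 24) = 3 - 1*(-19) = 3 + 19 = 22)
(-3710 - 2013)/((-1455/1939 - 2197/F(-13, -43)) - 2571) = (-3710 - 2013)/((-1455/1939 - 2197/22) - 2571) = -5723/((-1455*1/1939 - 2197*1/22) - 2571) = -5723/((-1455/1939 - 2197/22) - 2571) = -5723/(-4291993/42658 - 2571) = -5723/(-113965711/42658) = -5723*(-42658/113965711) = 244131734/113965711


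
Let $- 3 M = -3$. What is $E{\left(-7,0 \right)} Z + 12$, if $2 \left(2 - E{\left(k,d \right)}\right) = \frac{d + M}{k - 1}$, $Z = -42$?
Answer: $- \frac{597}{8} \approx -74.625$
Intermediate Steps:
$M = 1$ ($M = \left(- \frac{1}{3}\right) \left(-3\right) = 1$)
$E{\left(k,d \right)} = 2 - \frac{1 + d}{2 \left(-1 + k\right)}$ ($E{\left(k,d \right)} = 2 - \frac{\left(d + 1\right) \frac{1}{k - 1}}{2} = 2 - \frac{\left(1 + d\right) \frac{1}{-1 + k}}{2} = 2 - \frac{\frac{1}{-1 + k} \left(1 + d\right)}{2} = 2 - \frac{1 + d}{2 \left(-1 + k\right)}$)
$E{\left(-7,0 \right)} Z + 12 = \frac{-5 - 0 + 4 \left(-7\right)}{2 \left(-1 - 7\right)} \left(-42\right) + 12 = \frac{-5 + 0 - 28}{2 \left(-8\right)} \left(-42\right) + 12 = \frac{1}{2} \left(- \frac{1}{8}\right) \left(-33\right) \left(-42\right) + 12 = \frac{33}{16} \left(-42\right) + 12 = - \frac{693}{8} + 12 = - \frac{597}{8}$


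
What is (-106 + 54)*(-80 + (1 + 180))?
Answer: -5252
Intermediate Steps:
(-106 + 54)*(-80 + (1 + 180)) = -52*(-80 + 181) = -52*101 = -5252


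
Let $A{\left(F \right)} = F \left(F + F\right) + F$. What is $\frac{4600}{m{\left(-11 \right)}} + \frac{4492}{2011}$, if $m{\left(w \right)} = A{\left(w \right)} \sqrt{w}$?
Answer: $\frac{4492}{2011} - \frac{4600 i \sqrt{11}}{2541} \approx 2.2337 - 6.0041 i$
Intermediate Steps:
$A{\left(F \right)} = F + 2 F^{2}$ ($A{\left(F \right)} = F 2 F + F = 2 F^{2} + F = F + 2 F^{2}$)
$m{\left(w \right)} = w^{\frac{3}{2}} \left(1 + 2 w\right)$ ($m{\left(w \right)} = w \left(1 + 2 w\right) \sqrt{w} = w^{\frac{3}{2}} \left(1 + 2 w\right)$)
$\frac{4600}{m{\left(-11 \right)}} + \frac{4492}{2011} = \frac{4600}{\left(-11\right)^{\frac{3}{2}} \left(1 + 2 \left(-11\right)\right)} + \frac{4492}{2011} = \frac{4600}{- 11 i \sqrt{11} \left(1 - 22\right)} + 4492 \cdot \frac{1}{2011} = \frac{4600}{- 11 i \sqrt{11} \left(-21\right)} + \frac{4492}{2011} = \frac{4600}{231 i \sqrt{11}} + \frac{4492}{2011} = 4600 \left(- \frac{i \sqrt{11}}{2541}\right) + \frac{4492}{2011} = - \frac{4600 i \sqrt{11}}{2541} + \frac{4492}{2011} = \frac{4492}{2011} - \frac{4600 i \sqrt{11}}{2541}$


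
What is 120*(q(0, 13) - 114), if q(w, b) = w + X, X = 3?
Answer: -13320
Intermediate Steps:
q(w, b) = 3 + w (q(w, b) = w + 3 = 3 + w)
120*(q(0, 13) - 114) = 120*((3 + 0) - 114) = 120*(3 - 114) = 120*(-111) = -13320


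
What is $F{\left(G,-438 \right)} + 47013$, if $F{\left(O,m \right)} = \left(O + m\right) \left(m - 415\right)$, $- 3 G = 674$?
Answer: $\frac{1836803}{3} \approx 6.1227 \cdot 10^{5}$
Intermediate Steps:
$G = - \frac{674}{3}$ ($G = \left(- \frac{1}{3}\right) 674 = - \frac{674}{3} \approx -224.67$)
$F{\left(O,m \right)} = \left(-415 + m\right) \left(O + m\right)$ ($F{\left(O,m \right)} = \left(O + m\right) \left(-415 + m\right) = \left(-415 + m\right) \left(O + m\right)$)
$F{\left(G,-438 \right)} + 47013 = \left(\left(-438\right)^{2} - - \frac{279710}{3} - -181770 - -98404\right) + 47013 = \left(191844 + \frac{279710}{3} + 181770 + 98404\right) + 47013 = \frac{1695764}{3} + 47013 = \frac{1836803}{3}$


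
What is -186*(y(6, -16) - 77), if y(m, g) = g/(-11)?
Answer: 154566/11 ≈ 14051.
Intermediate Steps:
y(m, g) = -g/11 (y(m, g) = g*(-1/11) = -g/11)
-186*(y(6, -16) - 77) = -186*(-1/11*(-16) - 77) = -186*(16/11 - 77) = -186*(-831/11) = 154566/11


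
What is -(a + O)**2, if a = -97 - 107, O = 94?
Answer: -12100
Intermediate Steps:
a = -204
-(a + O)**2 = -(-204 + 94)**2 = -1*(-110)**2 = -1*12100 = -12100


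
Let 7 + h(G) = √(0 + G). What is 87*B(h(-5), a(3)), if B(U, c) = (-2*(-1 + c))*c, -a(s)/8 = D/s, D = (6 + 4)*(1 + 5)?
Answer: -4482240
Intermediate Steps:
h(G) = -7 + √G (h(G) = -7 + √(0 + G) = -7 + √G)
D = 60 (D = 10*6 = 60)
a(s) = -480/s
B(U, c) = c*(2 - 2*c) (B(U, c) = (2 - 2*c)*c = c*(2 - 2*c))
87*B(h(-5), a(3)) = 87*(2*(-480/3)*(1 - (-480)/3)) = 87*(2*(-480*⅓)*(1 - (-480)/3)) = 87*(2*(-160)*(1 - 1*(-160))) = 87*(2*(-160)*(1 + 160)) = 87*(2*(-160)*161) = 87*(-51520) = -4482240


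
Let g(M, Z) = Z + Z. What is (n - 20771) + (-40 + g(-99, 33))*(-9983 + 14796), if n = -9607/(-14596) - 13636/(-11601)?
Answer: 17672586313795/169328196 ≈ 1.0437e+5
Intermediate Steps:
g(M, Z) = 2*Z
n = 310481863/169328196 (n = -9607*(-1/14596) - 13636*(-1/11601) = 9607/14596 + 13636/11601 = 310481863/169328196 ≈ 1.8336)
(n - 20771) + (-40 + g(-99, 33))*(-9983 + 14796) = (310481863/169328196 - 20771) + (-40 + 2*33)*(-9983 + 14796) = -3516805477253/169328196 + (-40 + 66)*4813 = -3516805477253/169328196 + 26*4813 = -3516805477253/169328196 + 125138 = 17672586313795/169328196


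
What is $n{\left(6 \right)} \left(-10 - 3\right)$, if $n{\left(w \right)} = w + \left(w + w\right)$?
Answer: $-234$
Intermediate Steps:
$n{\left(w \right)} = 3 w$ ($n{\left(w \right)} = w + 2 w = 3 w$)
$n{\left(6 \right)} \left(-10 - 3\right) = 3 \cdot 6 \left(-10 - 3\right) = 18 \left(-13\right) = -234$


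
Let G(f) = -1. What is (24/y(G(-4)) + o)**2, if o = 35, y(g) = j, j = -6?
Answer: 961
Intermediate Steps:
y(g) = -6
(24/y(G(-4)) + o)**2 = (24/(-6) + 35)**2 = (24*(-1/6) + 35)**2 = (-4 + 35)**2 = 31**2 = 961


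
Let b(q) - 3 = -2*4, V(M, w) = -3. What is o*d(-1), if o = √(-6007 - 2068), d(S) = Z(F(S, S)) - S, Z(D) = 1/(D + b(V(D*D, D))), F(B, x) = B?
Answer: 25*I*√323/6 ≈ 74.884*I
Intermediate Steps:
b(q) = -5 (b(q) = 3 - 2*4 = 3 - 8 = -5)
Z(D) = 1/(-5 + D) (Z(D) = 1/(D - 5) = 1/(-5 + D))
d(S) = 1/(-5 + S) - S
o = 5*I*√323 (o = √(-8075) = 5*I*√323 ≈ 89.861*I)
o*d(-1) = (5*I*√323)*((1 - 1*(-1)*(-5 - 1))/(-5 - 1)) = (5*I*√323)*((1 - 1*(-1)*(-6))/(-6)) = (5*I*√323)*(-(1 - 6)/6) = (5*I*√323)*(-⅙*(-5)) = (5*I*√323)*(⅚) = 25*I*√323/6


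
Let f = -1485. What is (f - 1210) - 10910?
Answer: -13605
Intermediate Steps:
(f - 1210) - 10910 = (-1485 - 1210) - 10910 = -2695 - 10910 = -13605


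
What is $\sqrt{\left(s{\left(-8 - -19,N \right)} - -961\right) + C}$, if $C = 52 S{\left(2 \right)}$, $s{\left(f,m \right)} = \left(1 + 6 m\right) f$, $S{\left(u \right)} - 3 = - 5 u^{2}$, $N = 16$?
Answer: $2 \sqrt{286} \approx 33.823$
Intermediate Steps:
$S{\left(u \right)} = 3 - 5 u^{2}$
$s{\left(f,m \right)} = f \left(1 + 6 m\right)$
$C = -884$ ($C = 52 \left(3 - 5 \cdot 2^{2}\right) = 52 \left(3 - 20\right) = 52 \left(-17\right) = -884$)
$\sqrt{\left(s{\left(-8 - -19,N \right)} - -961\right) + C} = \sqrt{\left(\left(-8 - -19\right) \left(1 + 6 \cdot 16\right) - -961\right) - 884} = \sqrt{\left(\left(-8 + 19\right) \left(1 + 96\right) + 961\right) - 884} = \sqrt{\left(11 \cdot 97 + 961\right) - 884} = \sqrt{\left(1067 + 961\right) - 884} = \sqrt{2028 - 884} = \sqrt{1144} = 2 \sqrt{286}$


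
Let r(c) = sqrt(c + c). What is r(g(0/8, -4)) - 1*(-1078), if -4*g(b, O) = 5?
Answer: 1078 + I*sqrt(10)/2 ≈ 1078.0 + 1.5811*I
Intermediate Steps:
g(b, O) = -5/4 (g(b, O) = -1/4*5 = -5/4)
r(c) = sqrt(2)*sqrt(c) (r(c) = sqrt(2*c) = sqrt(2)*sqrt(c))
r(g(0/8, -4)) - 1*(-1078) = sqrt(2)*sqrt(-5/4) - 1*(-1078) = sqrt(2)*(I*sqrt(5)/2) + 1078 = I*sqrt(10)/2 + 1078 = 1078 + I*sqrt(10)/2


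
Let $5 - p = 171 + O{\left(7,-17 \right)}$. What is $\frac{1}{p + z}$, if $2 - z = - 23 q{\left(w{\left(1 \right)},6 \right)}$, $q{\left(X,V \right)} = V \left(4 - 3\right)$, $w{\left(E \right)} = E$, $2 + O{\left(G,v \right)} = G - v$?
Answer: $- \frac{1}{48} \approx -0.020833$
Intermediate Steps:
$O{\left(G,v \right)} = -2 + G - v$ ($O{\left(G,v \right)} = -2 + \left(G - v\right) = -2 + G - v$)
$q{\left(X,V \right)} = V$ ($q{\left(X,V \right)} = V 1 = V$)
$z = 140$ ($z = 2 - \left(-23\right) 6 = 2 - -138 = 2 + 138 = 140$)
$p = -188$ ($p = 5 - \left(171 - -22\right) = 5 - \left(171 + \left(-2 + 7 + 17\right)\right) = 5 - \left(171 + 22\right) = 5 - 193 = -188$)
$\frac{1}{p + z} = \frac{1}{-188 + 140} = \frac{1}{-48} = - \frac{1}{48}$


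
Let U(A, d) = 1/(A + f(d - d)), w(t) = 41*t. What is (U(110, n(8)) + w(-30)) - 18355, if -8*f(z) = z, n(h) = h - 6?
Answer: -2154349/110 ≈ -19585.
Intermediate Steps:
n(h) = -6 + h
f(z) = -z/8
U(A, d) = 1/A (U(A, d) = 1/(A - (d - d)/8) = 1/(A - 1/8*0) = 1/(A + 0) = 1/A)
(U(110, n(8)) + w(-30)) - 18355 = (1/110 + 41*(-30)) - 18355 = (1/110 - 1230) - 18355 = -135299/110 - 18355 = -2154349/110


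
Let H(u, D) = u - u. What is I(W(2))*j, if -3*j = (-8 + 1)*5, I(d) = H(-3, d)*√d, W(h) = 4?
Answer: 0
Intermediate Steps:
H(u, D) = 0
I(d) = 0 (I(d) = 0*√d = 0)
j = 35/3 (j = -(-8 + 1)*5/3 = -(-7)*5/3 = -⅓*(-35) = 35/3 ≈ 11.667)
I(W(2))*j = 0*(35/3) = 0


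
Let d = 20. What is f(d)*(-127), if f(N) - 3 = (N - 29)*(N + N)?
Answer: 45339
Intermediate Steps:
f(N) = 3 + 2*N*(-29 + N) (f(N) = 3 + (N - 29)*(N + N) = 3 + (-29 + N)*(2*N) = 3 + 2*N*(-29 + N))
f(d)*(-127) = (3 - 58*20 + 2*20²)*(-127) = (3 - 1160 + 2*400)*(-127) = (3 - 1160 + 800)*(-127) = -357*(-127) = 45339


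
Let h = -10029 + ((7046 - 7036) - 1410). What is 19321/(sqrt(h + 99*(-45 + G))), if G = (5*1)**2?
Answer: -19321*I*sqrt(13409)/13409 ≈ -166.85*I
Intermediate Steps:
G = 25 (G = 5**2 = 25)
h = -11429 (h = -10029 + (10 - 1410) = -10029 - 1400 = -11429)
19321/(sqrt(h + 99*(-45 + G))) = 19321/(sqrt(-11429 + 99*(-45 + 25))) = 19321/(sqrt(-11429 + 99*(-20))) = 19321/(sqrt(-11429 - 1980)) = 19321/(sqrt(-13409)) = 19321/((I*sqrt(13409))) = 19321*(-I*sqrt(13409)/13409) = -19321*I*sqrt(13409)/13409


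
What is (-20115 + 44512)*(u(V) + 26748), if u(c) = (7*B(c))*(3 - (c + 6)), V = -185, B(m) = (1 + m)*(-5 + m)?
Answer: 1087271529836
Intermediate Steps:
u(c) = (-3 - c)*(-35 - 28*c + 7*c²) (u(c) = (7*(-5 + c² - 4*c))*(3 - (c + 6)) = (-35 - 28*c + 7*c²)*(3 - (6 + c)) = (-35 - 28*c + 7*c²)*(3 + (-6 - c)) = (-35 - 28*c + 7*c²)*(-3 - c) = (-3 - c)*(-35 - 28*c + 7*c²))
(-20115 + 44512)*(u(V) + 26748) = (-20115 + 44512)*(7*(3 - 185)*(5 - 1*(-185)² + 4*(-185)) + 26748) = 24397*(7*(-182)*(5 - 1*34225 - 740) + 26748) = 24397*(7*(-182)*(5 - 34225 - 740) + 26748) = 24397*(7*(-182)*(-34960) + 26748) = 24397*(44539040 + 26748) = 24397*44565788 = 1087271529836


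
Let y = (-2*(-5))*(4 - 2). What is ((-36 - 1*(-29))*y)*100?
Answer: -14000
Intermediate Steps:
y = 20 (y = 10*2 = 20)
((-36 - 1*(-29))*y)*100 = ((-36 - 1*(-29))*20)*100 = ((-36 + 29)*20)*100 = -7*20*100 = -140*100 = -14000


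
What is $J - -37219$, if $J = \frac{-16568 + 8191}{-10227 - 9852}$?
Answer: $\frac{747328678}{20079} \approx 37219.0$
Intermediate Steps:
$J = \frac{8377}{20079}$ ($J = - \frac{8377}{-20079} = \left(-8377\right) \left(- \frac{1}{20079}\right) = \frac{8377}{20079} \approx 0.4172$)
$J - -37219 = \frac{8377}{20079} - -37219 = \frac{8377}{20079} + 37219 = \frac{747328678}{20079}$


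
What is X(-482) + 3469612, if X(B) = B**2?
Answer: 3701936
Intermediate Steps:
X(-482) + 3469612 = (-482)**2 + 3469612 = 232324 + 3469612 = 3701936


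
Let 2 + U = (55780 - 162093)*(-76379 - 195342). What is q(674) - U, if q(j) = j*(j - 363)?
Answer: -28887265057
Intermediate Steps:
q(j) = j*(-363 + j)
U = 28887474671 (U = -2 + (55780 - 162093)*(-76379 - 195342) = -2 - 106313*(-271721) = -2 + 28887474673 = 28887474671)
q(674) - U = 674*(-363 + 674) - 1*28887474671 = 674*311 - 28887474671 = 209614 - 28887474671 = -28887265057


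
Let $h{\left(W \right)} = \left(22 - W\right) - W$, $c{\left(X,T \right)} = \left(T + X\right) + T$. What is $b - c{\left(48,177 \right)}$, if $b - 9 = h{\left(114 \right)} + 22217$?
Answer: $21618$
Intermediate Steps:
$c{\left(X,T \right)} = X + 2 T$
$h{\left(W \right)} = 22 - 2 W$
$b = 22020$ ($b = 9 + \left(\left(22 - 228\right) + 22217\right) = 9 + \left(-206 + 22217\right) = 9 + 22011 = 22020$)
$b - c{\left(48,177 \right)} = 22020 - \left(48 + 2 \cdot 177\right) = 22020 - \left(48 + 354\right) = 22020 - 402 = 21618$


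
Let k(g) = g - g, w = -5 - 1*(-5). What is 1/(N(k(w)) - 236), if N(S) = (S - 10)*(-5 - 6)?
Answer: -1/126 ≈ -0.0079365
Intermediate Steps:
w = 0 (w = -5 + 5 = 0)
k(g) = 0
N(S) = 110 - 11*S (N(S) = (-10 + S)*(-11) = 110 - 11*S)
1/(N(k(w)) - 236) = 1/((110 - 11*0) - 236) = 1/((110 + 0) - 236) = 1/(110 - 236) = 1/(-126) = -1/126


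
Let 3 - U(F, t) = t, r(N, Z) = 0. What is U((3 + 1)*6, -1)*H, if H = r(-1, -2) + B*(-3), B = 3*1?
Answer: -36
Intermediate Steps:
B = 3
U(F, t) = 3 - t
H = -9 (H = 0 + 3*(-3) = 0 - 9 = -9)
U((3 + 1)*6, -1)*H = (3 - 1*(-1))*(-9) = (3 + 1)*(-9) = 4*(-9) = -36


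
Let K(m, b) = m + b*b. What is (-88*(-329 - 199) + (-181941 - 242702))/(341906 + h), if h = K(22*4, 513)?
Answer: -378179/605163 ≈ -0.62492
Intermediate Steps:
K(m, b) = m + b**2
h = 263257 (h = 22*4 + 513**2 = 88 + 263169 = 263257)
(-88*(-329 - 199) + (-181941 - 242702))/(341906 + h) = (-88*(-329 - 199) + (-181941 - 242702))/(341906 + 263257) = (-88*(-528) - 424643)/605163 = (46464 - 424643)*(1/605163) = -378179*1/605163 = -378179/605163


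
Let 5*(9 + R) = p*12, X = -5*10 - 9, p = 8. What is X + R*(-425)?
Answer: -4394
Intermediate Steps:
X = -59 (X = -50 - 9 = -59)
R = 51/5 (R = -9 + (8*12)/5 = -9 + (⅕)*96 = -9 + 96/5 = 51/5 ≈ 10.200)
X + R*(-425) = -59 + (51/5)*(-425) = -59 - 4335 = -4394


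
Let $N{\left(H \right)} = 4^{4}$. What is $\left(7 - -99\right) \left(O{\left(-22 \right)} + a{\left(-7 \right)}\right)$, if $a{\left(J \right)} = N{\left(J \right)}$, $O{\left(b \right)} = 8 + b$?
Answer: $25652$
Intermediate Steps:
$N{\left(H \right)} = 256$
$a{\left(J \right)} = 256$
$\left(7 - -99\right) \left(O{\left(-22 \right)} + a{\left(-7 \right)}\right) = \left(7 - -99\right) \left(\left(8 - 22\right) + 256\right) = \left(7 + 99\right) \left(-14 + 256\right) = 106 \cdot 242 = 25652$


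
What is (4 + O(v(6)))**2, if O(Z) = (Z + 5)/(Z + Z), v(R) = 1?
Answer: 49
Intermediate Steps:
O(Z) = (5 + Z)/(2*Z) (O(Z) = (5 + Z)/((2*Z)) = (5 + Z)*(1/(2*Z)) = (5 + Z)/(2*Z))
(4 + O(v(6)))**2 = (4 + (1/2)*(5 + 1)/1)**2 = (4 + (1/2)*1*6)**2 = (4 + 3)**2 = 7**2 = 49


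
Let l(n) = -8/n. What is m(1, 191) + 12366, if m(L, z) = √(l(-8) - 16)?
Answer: 12366 + I*√15 ≈ 12366.0 + 3.873*I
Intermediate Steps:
m(L, z) = I*√15 (m(L, z) = √(-8/(-8) - 16) = √(-8*(-⅛) - 16) = √(1 - 16) = √(-15) = I*√15)
m(1, 191) + 12366 = I*√15 + 12366 = 12366 + I*√15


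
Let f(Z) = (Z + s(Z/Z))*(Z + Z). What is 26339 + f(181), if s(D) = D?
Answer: 92223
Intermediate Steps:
f(Z) = 2*Z*(1 + Z) (f(Z) = (Z + Z/Z)*(Z + Z) = (Z + 1)*(2*Z) = (1 + Z)*(2*Z) = 2*Z*(1 + Z))
26339 + f(181) = 26339 + 2*181*(1 + 181) = 26339 + 2*181*182 = 26339 + 65884 = 92223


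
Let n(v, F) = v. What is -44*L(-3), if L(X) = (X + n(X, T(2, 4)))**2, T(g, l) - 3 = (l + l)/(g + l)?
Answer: -1584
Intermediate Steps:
T(g, l) = 3 + 2*l/(g + l) (T(g, l) = 3 + (l + l)/(g + l) = 3 + (2*l)/(g + l) = 3 + 2*l/(g + l))
L(X) = 4*X**2 (L(X) = (X + X)**2 = (2*X)**2 = 4*X**2)
-44*L(-3) = -176*(-3)**2 = -176*9 = -44*36 = -1584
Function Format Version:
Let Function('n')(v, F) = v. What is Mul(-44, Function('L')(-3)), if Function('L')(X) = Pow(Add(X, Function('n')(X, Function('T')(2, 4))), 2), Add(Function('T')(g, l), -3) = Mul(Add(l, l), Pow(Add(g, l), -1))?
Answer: -1584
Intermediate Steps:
Function('T')(g, l) = Add(3, Mul(2, l, Pow(Add(g, l), -1))) (Function('T')(g, l) = Add(3, Mul(Add(l, l), Pow(Add(g, l), -1))) = Add(3, Mul(Mul(2, l), Pow(Add(g, l), -1))) = Add(3, Mul(2, l, Pow(Add(g, l), -1))))
Function('L')(X) = Mul(4, Pow(X, 2)) (Function('L')(X) = Pow(Add(X, X), 2) = Pow(Mul(2, X), 2) = Mul(4, Pow(X, 2)))
Mul(-44, Function('L')(-3)) = Mul(-44, Mul(4, Pow(-3, 2))) = Mul(-44, Mul(4, 9)) = Mul(-44, 36) = -1584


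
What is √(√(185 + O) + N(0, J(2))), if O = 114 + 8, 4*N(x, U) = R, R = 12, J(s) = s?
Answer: √(3 + √307) ≈ 4.5301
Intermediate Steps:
N(x, U) = 3 (N(x, U) = (¼)*12 = 3)
O = 122
√(√(185 + O) + N(0, J(2))) = √(√(185 + 122) + 3) = √(√307 + 3) = √(3 + √307)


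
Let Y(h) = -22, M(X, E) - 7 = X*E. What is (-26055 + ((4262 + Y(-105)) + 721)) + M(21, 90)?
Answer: -19197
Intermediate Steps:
M(X, E) = 7 + E*X (M(X, E) = 7 + X*E = 7 + E*X)
(-26055 + ((4262 + Y(-105)) + 721)) + M(21, 90) = (-26055 + ((4262 - 22) + 721)) + (7 + 90*21) = (-26055 + (4240 + 721)) + (7 + 1890) = (-26055 + 4961) + 1897 = -21094 + 1897 = -19197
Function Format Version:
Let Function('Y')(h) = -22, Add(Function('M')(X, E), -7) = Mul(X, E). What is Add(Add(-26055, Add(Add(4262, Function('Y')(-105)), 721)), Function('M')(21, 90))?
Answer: -19197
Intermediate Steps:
Function('M')(X, E) = Add(7, Mul(E, X)) (Function('M')(X, E) = Add(7, Mul(X, E)) = Add(7, Mul(E, X)))
Add(Add(-26055, Add(Add(4262, Function('Y')(-105)), 721)), Function('M')(21, 90)) = Add(Add(-26055, Add(Add(4262, -22), 721)), Add(7, Mul(90, 21))) = Add(Add(-26055, Add(4240, 721)), Add(7, 1890)) = Add(Add(-26055, 4961), 1897) = Add(-21094, 1897) = -19197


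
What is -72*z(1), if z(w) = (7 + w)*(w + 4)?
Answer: -2880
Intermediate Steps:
z(w) = (4 + w)*(7 + w) (z(w) = (7 + w)*(4 + w) = (4 + w)*(7 + w))
-72*z(1) = -72*(28 + 1² + 11*1) = -72*(28 + 1 + 11) = -72*40 = -2880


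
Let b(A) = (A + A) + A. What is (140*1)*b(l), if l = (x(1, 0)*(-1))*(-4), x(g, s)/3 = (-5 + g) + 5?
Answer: 5040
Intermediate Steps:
x(g, s) = 3*g (x(g, s) = 3*((-5 + g) + 5) = 3*g)
l = 12 (l = ((3*1)*(-1))*(-4) = (3*(-1))*(-4) = -3*(-4) = 12)
b(A) = 3*A (b(A) = 2*A + A = 3*A)
(140*1)*b(l) = (140*1)*(3*12) = 140*36 = 5040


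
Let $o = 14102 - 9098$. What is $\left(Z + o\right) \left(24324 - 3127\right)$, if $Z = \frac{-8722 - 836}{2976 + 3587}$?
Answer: $\frac{695933417718}{6563} \approx 1.0604 \cdot 10^{8}$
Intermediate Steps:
$Z = - \frac{9558}{6563} \approx -1.4563$
$o = 5004$
$\left(Z + o\right) \left(24324 - 3127\right) = \left(- \frac{9558}{6563} + 5004\right) \left(24324 - 3127\right) = \frac{32831694}{6563} \cdot 21197 = \frac{695933417718}{6563}$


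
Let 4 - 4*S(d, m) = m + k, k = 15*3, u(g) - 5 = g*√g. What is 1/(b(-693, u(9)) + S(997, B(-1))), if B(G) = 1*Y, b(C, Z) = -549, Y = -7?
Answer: -2/1115 ≈ -0.0017937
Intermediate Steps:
u(g) = 5 + g^(3/2) (u(g) = 5 + g*√g = 5 + g^(3/2))
k = 45
B(G) = -7 (B(G) = 1*(-7) = -7)
S(d, m) = -41/4 - m/4 (S(d, m) = 1 - (m + 45)/4 = 1 - (45 + m)/4 = 1 + (-45/4 - m/4) = -41/4 - m/4)
1/(b(-693, u(9)) + S(997, B(-1))) = 1/(-549 + (-41/4 - ¼*(-7))) = 1/(-549 + (-41/4 + 7/4)) = 1/(-549 - 17/2) = 1/(-1115/2) = -2/1115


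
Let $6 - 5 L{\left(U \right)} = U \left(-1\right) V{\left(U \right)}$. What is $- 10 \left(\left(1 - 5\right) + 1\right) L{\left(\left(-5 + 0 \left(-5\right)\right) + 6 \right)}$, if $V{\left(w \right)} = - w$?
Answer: $30$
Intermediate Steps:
$L{\left(U \right)} = \frac{6}{5} - \frac{U^{2}}{5}$ ($L{\left(U \right)} = \frac{6}{5} - \frac{U \left(-1\right) \left(- U\right)}{5} = \frac{6}{5} - \frac{- U \left(- U\right)}{5} = \frac{6}{5} - \frac{U^{2}}{5}$)
$- 10 \left(\left(1 - 5\right) + 1\right) L{\left(\left(-5 + 0 \left(-5\right)\right) + 6 \right)} = - 10 \left(\left(1 - 5\right) + 1\right) \left(\frac{6}{5} - \frac{\left(\left(-5 + 0 \left(-5\right)\right) + 6\right)^{2}}{5}\right) = - 10 \left(-4 + 1\right) \left(\frac{6}{5} - \frac{\left(\left(-5 + 0\right) + 6\right)^{2}}{5}\right) = \left(-10\right) \left(-3\right) \left(\frac{6}{5} - \frac{\left(-5 + 6\right)^{2}}{5}\right) = 30 \left(\frac{6}{5} - \frac{1^{2}}{5}\right) = 30 \left(\frac{6}{5} - \frac{1}{5}\right) = 30 \cdot 1 = 30$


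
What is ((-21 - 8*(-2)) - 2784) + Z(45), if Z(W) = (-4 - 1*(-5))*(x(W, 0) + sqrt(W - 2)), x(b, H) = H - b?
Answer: -2834 + sqrt(43) ≈ -2827.4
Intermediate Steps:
Z(W) = sqrt(-2 + W) - W (Z(W) = (-4 - 1*(-5))*((0 - W) + sqrt(W - 2)) = (-4 + 5)*(-W + sqrt(-2 + W)) = 1*(sqrt(-2 + W) - W) = sqrt(-2 + W) - W)
((-21 - 8*(-2)) - 2784) + Z(45) = ((-21 - 8*(-2)) - 2784) + (sqrt(-2 + 45) - 1*45) = ((-21 + 16) - 2784) + (sqrt(43) - 45) = (-5 - 2784) + (-45 + sqrt(43)) = -2789 + (-45 + sqrt(43)) = -2834 + sqrt(43)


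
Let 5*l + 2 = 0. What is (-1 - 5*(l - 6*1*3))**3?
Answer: 753571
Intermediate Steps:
l = -2/5 (l = -2/5 + (1/5)*0 = -2/5 + 0 = -2/5 ≈ -0.40000)
(-1 - 5*(l - 6*1*3))**3 = (-1 - 5*(-2/5 - 6*1*3))**3 = (-1 - 5*(-2/5 - 6*3))**3 = (-1 - 5*(-2/5 - 1*18))**3 = (-1 - 5*(-2/5 - 18))**3 = (-1 - 5*(-92)/5)**3 = (-1 - 1*(-92))**3 = (-1 + 92)**3 = 91**3 = 753571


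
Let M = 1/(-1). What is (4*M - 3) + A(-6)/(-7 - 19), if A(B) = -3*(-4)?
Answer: -97/13 ≈ -7.4615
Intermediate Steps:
M = -1
A(B) = 12
(4*M - 3) + A(-6)/(-7 - 19) = (4*(-1) - 3) + 12/(-7 - 19) = (-4 - 3) + 12/(-26) = -7 - 1/26*12 = -7 - 6/13 = -97/13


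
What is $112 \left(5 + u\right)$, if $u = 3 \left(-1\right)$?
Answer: $224$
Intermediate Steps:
$u = -3$
$112 \left(5 + u\right) = 112 \left(5 - 3\right) = 112 \cdot 2 = 224$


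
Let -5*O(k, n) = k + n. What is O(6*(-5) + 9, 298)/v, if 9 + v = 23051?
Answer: -277/115210 ≈ -0.0024043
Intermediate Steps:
O(k, n) = -k/5 - n/5 (O(k, n) = -(k + n)/5 = -k/5 - n/5)
v = 23042 (v = -9 + 23051 = 23042)
O(6*(-5) + 9, 298)/v = (-(6*(-5) + 9)/5 - 1/5*298)/23042 = (-(-30 + 9)/5 - 298/5)*(1/23042) = (-1/5*(-21) - 298/5)*(1/23042) = (21/5 - 298/5)*(1/23042) = -277/5*1/23042 = -277/115210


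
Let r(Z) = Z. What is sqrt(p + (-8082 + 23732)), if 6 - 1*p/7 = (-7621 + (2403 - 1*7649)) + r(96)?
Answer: sqrt(105089) ≈ 324.17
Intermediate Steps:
p = 89439 (p = 42 - 7*((-7621 + (2403 - 1*7649)) + 96) = 42 - 7*((-7621 + (2403 - 7649)) + 96) = 42 - 7*((-7621 - 5246) + 96) = 42 - 7*(-12867 + 96) = 42 - 7*(-12771) = 42 + 89397 = 89439)
sqrt(p + (-8082 + 23732)) = sqrt(89439 + (-8082 + 23732)) = sqrt(89439 + 15650) = sqrt(105089)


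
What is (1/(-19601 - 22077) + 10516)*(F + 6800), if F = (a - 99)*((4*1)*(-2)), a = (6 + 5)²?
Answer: 1451602725264/20839 ≈ 6.9658e+7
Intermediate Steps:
a = 121 (a = 11² = 121)
F = -176 (F = (121 - 99)*((4*1)*(-2)) = 22*(4*(-2)) = 22*(-8) = -176)
(1/(-19601 - 22077) + 10516)*(F + 6800) = (1/(-19601 - 22077) + 10516)*(-176 + 6800) = (1/(-41678) + 10516)*6624 = (-1/41678 + 10516)*6624 = (438285847/41678)*6624 = 1451602725264/20839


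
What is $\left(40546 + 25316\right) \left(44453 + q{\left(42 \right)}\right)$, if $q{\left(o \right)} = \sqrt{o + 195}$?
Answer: $2927763486 + 65862 \sqrt{237} \approx 2.9288 \cdot 10^{9}$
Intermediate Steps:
$q{\left(o \right)} = \sqrt{195 + o}$
$\left(40546 + 25316\right) \left(44453 + q{\left(42 \right)}\right) = \left(40546 + 25316\right) \left(44453 + \sqrt{195 + 42}\right) = 65862 \left(44453 + \sqrt{237}\right) = 2927763486 + 65862 \sqrt{237}$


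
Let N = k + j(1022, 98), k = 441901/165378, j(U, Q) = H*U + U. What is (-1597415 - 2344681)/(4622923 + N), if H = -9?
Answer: -651935952288/763178071267 ≈ -0.85424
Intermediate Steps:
j(U, Q) = -8*U (j(U, Q) = -9*U + U = -8*U)
k = 441901/165378 (k = 441901*(1/165378) = 441901/165378 ≈ 2.6721)
N = -1351688627/165378 (N = 441901/165378 - 8*1022 = 441901/165378 - 8176 = -1351688627/165378 ≈ -8173.3)
(-1597415 - 2344681)/(4622923 + N) = (-1597415 - 2344681)/(4622923 - 1351688627/165378) = -3942096/763178071267/165378 = -3942096*165378/763178071267 = -651935952288/763178071267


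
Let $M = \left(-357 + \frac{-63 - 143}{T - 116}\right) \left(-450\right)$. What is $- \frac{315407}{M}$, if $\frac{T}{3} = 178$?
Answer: $- \frac{65920063}{33622200} \approx -1.9606$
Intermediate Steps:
$T = 534$ ($T = 3 \cdot 178 = 534$)
$M = \frac{33622200}{209}$ ($M = \left(-357 + \frac{-63 - 143}{534 - 116}\right) \left(-450\right) = \left(-357 - \frac{206}{418}\right) \left(-450\right) = \left(-357 - \frac{103}{209}\right) \left(-450\right) = \left(- \frac{74716}{209}\right) \left(-450\right) = \frac{33622200}{209} \approx 1.6087 \cdot 10^{5}$)
$- \frac{315407}{M} = - \frac{315407}{\frac{33622200}{209}} = \left(-315407\right) \frac{209}{33622200} = - \frac{65920063}{33622200}$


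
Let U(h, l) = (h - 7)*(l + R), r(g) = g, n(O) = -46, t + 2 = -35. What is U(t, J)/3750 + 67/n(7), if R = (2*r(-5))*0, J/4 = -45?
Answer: 3769/5750 ≈ 0.65548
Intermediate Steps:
J = -180 (J = 4*(-45) = -180)
t = -37 (t = -2 - 35 = -37)
R = 0 (R = (2*(-5))*0 = -10*0 = 0)
U(h, l) = l*(-7 + h) (U(h, l) = (h - 7)*(l + 0) = (-7 + h)*l = l*(-7 + h))
U(t, J)/3750 + 67/n(7) = -180*(-7 - 37)/3750 + 67/(-46) = -180*(-44)*(1/3750) + 67*(-1/46) = 7920*(1/3750) - 67/46 = 264/125 - 67/46 = 3769/5750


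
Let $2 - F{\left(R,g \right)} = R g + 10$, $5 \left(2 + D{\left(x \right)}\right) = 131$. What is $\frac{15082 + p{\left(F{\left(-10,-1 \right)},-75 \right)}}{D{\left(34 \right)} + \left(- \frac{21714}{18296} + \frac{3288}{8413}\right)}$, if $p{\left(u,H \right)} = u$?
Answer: $\frac{5796787179680}{9006110419} \approx 643.65$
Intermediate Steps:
$D{\left(x \right)} = \frac{121}{5}$ ($D{\left(x \right)} = -2 + \frac{1}{5} \cdot 131 = -2 + \frac{131}{5} = \frac{121}{5}$)
$F{\left(R,g \right)} = -8 - R g$ ($F{\left(R,g \right)} = 2 - \left(R g + 10\right) = 2 - \left(10 + R g\right) = -8 - R g$)
$\frac{15082 + p{\left(F{\left(-10,-1 \right)},-75 \right)}}{D{\left(34 \right)} + \left(- \frac{21714}{18296} + \frac{3288}{8413}\right)} = \frac{15082 - \left(8 - -10\right)}{\frac{121}{5} + \left(- \frac{21714}{18296} + \frac{3288}{8413}\right)} = \frac{15082 - 18}{\frac{121}{5} + \left(\left(-21714\right) \frac{1}{18296} + 3288 \cdot \frac{1}{8413}\right)} = \frac{15082 - 18}{\frac{121}{5} + \left(- \frac{10857}{9148} + \frac{3288}{8413}\right)} = \frac{15064}{\frac{121}{5} - \frac{61261317}{76962124}} = \frac{15064}{\frac{9006110419}{384810620}} = 15064 \cdot \frac{384810620}{9006110419} = \frac{5796787179680}{9006110419}$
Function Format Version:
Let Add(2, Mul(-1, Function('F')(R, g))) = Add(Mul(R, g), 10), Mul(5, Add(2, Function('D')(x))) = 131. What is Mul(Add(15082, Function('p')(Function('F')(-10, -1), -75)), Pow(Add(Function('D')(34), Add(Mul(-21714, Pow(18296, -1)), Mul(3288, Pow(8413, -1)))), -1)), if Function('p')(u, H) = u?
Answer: Rational(5796787179680, 9006110419) ≈ 643.65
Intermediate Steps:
Function('D')(x) = Rational(121, 5) (Function('D')(x) = Add(-2, Mul(Rational(1, 5), 131)) = Add(-2, Rational(131, 5)) = Rational(121, 5))
Function('F')(R, g) = Add(-8, Mul(-1, R, g)) (Function('F')(R, g) = Add(2, Mul(-1, Add(Mul(R, g), 10))) = Add(2, Mul(-1, Add(10, Mul(R, g)))) = Add(2, Add(-10, Mul(-1, R, g))) = Add(-8, Mul(-1, R, g)))
Mul(Add(15082, Function('p')(Function('F')(-10, -1), -75)), Pow(Add(Function('D')(34), Add(Mul(-21714, Pow(18296, -1)), Mul(3288, Pow(8413, -1)))), -1)) = Mul(Add(15082, Add(-8, Mul(-1, -10, -1))), Pow(Add(Rational(121, 5), Add(Mul(-21714, Pow(18296, -1)), Mul(3288, Pow(8413, -1)))), -1)) = Mul(Add(15082, Add(-8, -10)), Pow(Add(Rational(121, 5), Add(Mul(-21714, Rational(1, 18296)), Mul(3288, Rational(1, 8413)))), -1)) = Mul(Add(15082, -18), Pow(Add(Rational(121, 5), Add(Rational(-10857, 9148), Rational(3288, 8413))), -1)) = Mul(15064, Pow(Add(Rational(121, 5), Rational(-61261317, 76962124)), -1)) = Mul(15064, Pow(Rational(9006110419, 384810620), -1)) = Mul(15064, Rational(384810620, 9006110419)) = Rational(5796787179680, 9006110419)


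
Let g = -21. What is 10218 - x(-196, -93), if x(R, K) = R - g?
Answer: 10393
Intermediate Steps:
x(R, K) = 21 + R (x(R, K) = R - 1*(-21) = R + 21 = 21 + R)
10218 - x(-196, -93) = 10218 - (21 - 196) = 10218 - 1*(-175) = 10218 + 175 = 10393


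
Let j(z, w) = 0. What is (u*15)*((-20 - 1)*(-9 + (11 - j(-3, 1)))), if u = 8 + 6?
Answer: -8820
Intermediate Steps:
u = 14
(u*15)*((-20 - 1)*(-9 + (11 - j(-3, 1)))) = (14*15)*((-20 - 1)*(-9 + (11 - 1*0))) = 210*(-21*(-9 + (11 + 0))) = 210*(-21*(-9 + 11)) = 210*(-21*2) = 210*(-42) = -8820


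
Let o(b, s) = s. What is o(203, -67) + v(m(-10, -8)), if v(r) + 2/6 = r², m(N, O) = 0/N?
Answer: -202/3 ≈ -67.333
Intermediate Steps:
m(N, O) = 0
v(r) = -⅓ + r²
o(203, -67) + v(m(-10, -8)) = -67 + (-⅓ + 0²) = -67 + (-⅓ + 0) = -67 - ⅓ = -202/3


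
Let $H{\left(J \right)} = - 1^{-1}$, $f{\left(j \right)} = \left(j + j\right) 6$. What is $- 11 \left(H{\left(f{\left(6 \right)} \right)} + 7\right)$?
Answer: $-66$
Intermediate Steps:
$f{\left(j \right)} = 12 j$ ($f{\left(j \right)} = 2 j 6 = 12 j$)
$H{\left(J \right)} = -1$ ($H{\left(J \right)} = \left(-1\right) 1 = -1$)
$- 11 \left(H{\left(f{\left(6 \right)} \right)} + 7\right) = - 11 \left(-1 + 7\right) = \left(-11\right) 6 = -66$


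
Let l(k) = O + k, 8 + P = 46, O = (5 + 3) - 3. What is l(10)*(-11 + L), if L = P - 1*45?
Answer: -270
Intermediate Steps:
O = 5 (O = 8 - 3 = 5)
P = 38 (P = -8 + 46 = 38)
l(k) = 5 + k
L = -7 (L = 38 - 1*45 = 38 - 45 = -7)
l(10)*(-11 + L) = (5 + 10)*(-11 - 7) = 15*(-18) = -270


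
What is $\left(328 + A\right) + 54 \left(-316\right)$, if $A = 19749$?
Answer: $3013$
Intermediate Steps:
$\left(328 + A\right) + 54 \left(-316\right) = \left(328 + 19749\right) + 54 \left(-316\right) = 20077 - 17064 = 3013$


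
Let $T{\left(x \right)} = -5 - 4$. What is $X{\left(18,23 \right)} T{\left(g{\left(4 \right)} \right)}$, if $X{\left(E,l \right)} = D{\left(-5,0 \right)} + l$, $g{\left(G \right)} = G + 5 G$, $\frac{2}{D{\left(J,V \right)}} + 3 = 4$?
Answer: $-225$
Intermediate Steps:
$D{\left(J,V \right)} = 2$ ($D{\left(J,V \right)} = \frac{2}{-3 + 4} = \frac{2}{1} = 2 \cdot 1 = 2$)
$g{\left(G \right)} = 6 G$
$X{\left(E,l \right)} = 2 + l$
$T{\left(x \right)} = -9$
$X{\left(18,23 \right)} T{\left(g{\left(4 \right)} \right)} = \left(2 + 23\right) \left(-9\right) = 25 \left(-9\right) = -225$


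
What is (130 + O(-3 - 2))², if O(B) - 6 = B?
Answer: 17161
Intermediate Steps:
O(B) = 6 + B
(130 + O(-3 - 2))² = (130 + (6 + (-3 - 2)))² = (130 + (6 - 5))² = (130 + 1)² = 131² = 17161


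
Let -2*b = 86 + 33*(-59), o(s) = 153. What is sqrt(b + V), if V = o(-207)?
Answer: sqrt(4334)/2 ≈ 32.917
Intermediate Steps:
b = 1861/2 (b = -(86 + 33*(-59))/2 = -(86 - 1947)/2 = -1/2*(-1861) = 1861/2 ≈ 930.50)
V = 153
sqrt(b + V) = sqrt(1861/2 + 153) = sqrt(2167/2) = sqrt(4334)/2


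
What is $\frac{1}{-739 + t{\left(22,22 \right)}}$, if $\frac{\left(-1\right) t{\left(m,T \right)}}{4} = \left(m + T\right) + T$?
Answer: $- \frac{1}{1003} \approx -0.00099701$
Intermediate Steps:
$t{\left(m,T \right)} = - 8 T - 4 m$ ($t{\left(m,T \right)} = - 4 \left(\left(m + T\right) + T\right) = - 4 \left(\left(T + m\right) + T\right) = - 4 \left(m + 2 T\right) = - 8 T - 4 m$)
$\frac{1}{-739 + t{\left(22,22 \right)}} = \frac{1}{-739 - 264} = \frac{1}{-1003} = - \frac{1}{1003}$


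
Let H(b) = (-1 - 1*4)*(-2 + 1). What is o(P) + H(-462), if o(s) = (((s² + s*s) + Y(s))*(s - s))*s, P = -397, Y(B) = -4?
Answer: 5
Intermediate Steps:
H(b) = 5 (H(b) = (-1 - 4)*(-1) = -5*(-1) = 5)
o(s) = 0 (o(s) = (((s² + s*s) - 4)*(s - s))*s = (((s² + s²) - 4)*0)*s = ((2*s² - 4)*0)*s = ((-4 + 2*s²)*0)*s = 0*s = 0)
o(P) + H(-462) = 0 + 5 = 5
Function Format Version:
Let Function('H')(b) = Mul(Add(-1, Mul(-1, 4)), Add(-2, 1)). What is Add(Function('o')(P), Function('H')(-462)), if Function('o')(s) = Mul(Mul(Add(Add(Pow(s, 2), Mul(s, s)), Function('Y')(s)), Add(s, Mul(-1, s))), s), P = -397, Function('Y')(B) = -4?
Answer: 5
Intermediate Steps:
Function('H')(b) = 5 (Function('H')(b) = Mul(Add(-1, -4), -1) = Mul(-5, -1) = 5)
Function('o')(s) = 0 (Function('o')(s) = Mul(Mul(Add(Add(Pow(s, 2), Mul(s, s)), -4), Add(s, Mul(-1, s))), s) = Mul(Mul(Add(Add(Pow(s, 2), Pow(s, 2)), -4), 0), s) = Mul(Mul(Add(Mul(2, Pow(s, 2)), -4), 0), s) = Mul(Mul(Add(-4, Mul(2, Pow(s, 2))), 0), s) = Mul(0, s) = 0)
Add(Function('o')(P), Function('H')(-462)) = Add(0, 5) = 5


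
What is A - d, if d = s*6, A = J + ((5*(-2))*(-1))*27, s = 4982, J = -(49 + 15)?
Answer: -29686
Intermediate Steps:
J = -64 (J = -1*64 = -64)
A = 206 (A = -64 + ((5*(-2))*(-1))*27 = -64 - 10*(-1)*27 = -64 + 10*27 = -64 + 270 = 206)
d = 29892 (d = 4982*6 = 29892)
A - d = 206 - 1*29892 = 206 - 29892 = -29686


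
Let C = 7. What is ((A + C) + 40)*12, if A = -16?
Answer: 372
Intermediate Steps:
((A + C) + 40)*12 = ((-16 + 7) + 40)*12 = (-9 + 40)*12 = 31*12 = 372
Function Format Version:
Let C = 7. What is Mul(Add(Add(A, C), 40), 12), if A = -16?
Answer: 372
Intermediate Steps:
Mul(Add(Add(A, C), 40), 12) = Mul(Add(Add(-16, 7), 40), 12) = Mul(Add(-9, 40), 12) = Mul(31, 12) = 372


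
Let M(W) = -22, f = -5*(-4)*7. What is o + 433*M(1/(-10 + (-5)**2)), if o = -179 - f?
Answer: -9845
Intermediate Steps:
f = 140 (f = 20*7 = 140)
o = -319 (o = -179 - 1*140 = -179 - 140 = -319)
o + 433*M(1/(-10 + (-5)**2)) = -319 + 433*(-22) = -319 - 9526 = -9845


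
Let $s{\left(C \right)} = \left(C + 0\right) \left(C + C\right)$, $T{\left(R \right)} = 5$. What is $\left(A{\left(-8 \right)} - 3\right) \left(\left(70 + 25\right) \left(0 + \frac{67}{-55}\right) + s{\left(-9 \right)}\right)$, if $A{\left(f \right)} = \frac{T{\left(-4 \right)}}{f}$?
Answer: $- \frac{14761}{88} \approx -167.74$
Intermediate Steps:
$A{\left(f \right)} = \frac{5}{f}$
$s{\left(C \right)} = 2 C^{2}$ ($s{\left(C \right)} = C 2 C = 2 C^{2}$)
$\left(A{\left(-8 \right)} - 3\right) \left(\left(70 + 25\right) \left(0 + \frac{67}{-55}\right) + s{\left(-9 \right)}\right) = \left(\frac{5}{-8} - 3\right) \left(\left(70 + 25\right) \left(0 + \frac{67}{-55}\right) + 2 \left(-9\right)^{2}\right) = \left(5 \left(- \frac{1}{8}\right) - 3\right) \left(95 \left(0 + 67 \left(- \frac{1}{55}\right)\right) + 2 \cdot 81\right) = \left(- \frac{5}{8} - 3\right) \left(95 \left(0 - \frac{67}{55}\right) + 162\right) = - \frac{29 \left(95 \left(- \frac{67}{55}\right) + 162\right)}{8} = - \frac{29 \left(- \frac{1273}{11} + 162\right)}{8} = \left(- \frac{29}{8}\right) \frac{509}{11} = - \frac{14761}{88}$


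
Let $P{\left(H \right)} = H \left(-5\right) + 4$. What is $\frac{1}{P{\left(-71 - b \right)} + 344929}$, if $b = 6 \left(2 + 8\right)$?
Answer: $\frac{1}{345588} \approx 2.8936 \cdot 10^{-6}$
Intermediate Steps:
$b = 60$ ($b = 6 \cdot 10 = 60$)
$P{\left(H \right)} = 4 - 5 H$ ($P{\left(H \right)} = - 5 H + 4 = 4 - 5 H$)
$\frac{1}{P{\left(-71 - b \right)} + 344929} = \frac{1}{\left(4 - 5 \left(-71 - 60\right)\right) + 344929} = \frac{1}{\left(4 - -655\right) + 344929} = \frac{1}{\left(4 + 655\right) + 344929} = \frac{1}{659 + 344929} = \frac{1}{345588}$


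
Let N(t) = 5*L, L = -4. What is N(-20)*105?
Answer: -2100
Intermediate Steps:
N(t) = -20 (N(t) = 5*(-4) = -20)
N(-20)*105 = -20*105 = -2100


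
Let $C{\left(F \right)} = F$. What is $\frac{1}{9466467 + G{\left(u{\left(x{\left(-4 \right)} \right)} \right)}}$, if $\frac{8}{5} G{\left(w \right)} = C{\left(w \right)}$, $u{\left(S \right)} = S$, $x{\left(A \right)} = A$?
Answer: $\frac{2}{18932929} \approx 1.0564 \cdot 10^{-7}$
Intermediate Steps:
$G{\left(w \right)} = \frac{5 w}{8}$
$\frac{1}{9466467 + G{\left(u{\left(x{\left(-4 \right)} \right)} \right)}} = \frac{1}{9466467 + \frac{5}{8} \left(-4\right)} = \frac{1}{9466467 - \frac{5}{2}} = \frac{1}{\frac{18932929}{2}} = \frac{2}{18932929}$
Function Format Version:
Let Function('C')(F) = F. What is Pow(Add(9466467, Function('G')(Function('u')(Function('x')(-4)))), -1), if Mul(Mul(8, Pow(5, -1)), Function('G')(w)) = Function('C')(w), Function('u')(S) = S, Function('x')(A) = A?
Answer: Rational(2, 18932929) ≈ 1.0564e-7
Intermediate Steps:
Function('G')(w) = Mul(Rational(5, 8), w)
Pow(Add(9466467, Function('G')(Function('u')(Function('x')(-4)))), -1) = Pow(Add(9466467, Mul(Rational(5, 8), -4)), -1) = Pow(Add(9466467, Rational(-5, 2)), -1) = Pow(Rational(18932929, 2), -1) = Rational(2, 18932929)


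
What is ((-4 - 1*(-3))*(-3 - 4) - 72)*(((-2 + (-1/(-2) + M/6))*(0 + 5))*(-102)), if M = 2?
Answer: -38675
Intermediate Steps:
((-4 - 1*(-3))*(-3 - 4) - 72)*(((-2 + (-1/(-2) + M/6))*(0 + 5))*(-102)) = ((-4 - 1*(-3))*(-3 - 4) - 72)*(((-2 + (-1/(-2) + 2/6))*(0 + 5))*(-102)) = ((-4 + 3)*(-7) - 72)*(((-2 + (-1*(-½) + 2*(⅙)))*5)*(-102)) = (-1*(-7) - 72)*(((-2 + (½ + ⅓))*5)*(-102)) = (7 - 72)*(((-2 + ⅚)*5)*(-102)) = -65*(-7/6*5)*(-102) = -(-2275)*(-102)/6 = -65*595 = -38675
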